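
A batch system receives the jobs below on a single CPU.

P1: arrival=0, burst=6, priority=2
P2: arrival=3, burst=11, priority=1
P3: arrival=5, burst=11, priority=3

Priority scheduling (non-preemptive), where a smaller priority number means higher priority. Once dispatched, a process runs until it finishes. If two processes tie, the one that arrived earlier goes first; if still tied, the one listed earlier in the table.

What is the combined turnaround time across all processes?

43

Gantt: | P1 0-6 | P2 6-17 | P3 17-28 |
Completion: P1=6  P2=17  P3=28
Turnaround (C−A): P1=6  P2=14  P3=23
Turnaround = completion − arrival: P1=6, P2=14, P3=23
Total turnaround = 6 + 14 + 23 = 43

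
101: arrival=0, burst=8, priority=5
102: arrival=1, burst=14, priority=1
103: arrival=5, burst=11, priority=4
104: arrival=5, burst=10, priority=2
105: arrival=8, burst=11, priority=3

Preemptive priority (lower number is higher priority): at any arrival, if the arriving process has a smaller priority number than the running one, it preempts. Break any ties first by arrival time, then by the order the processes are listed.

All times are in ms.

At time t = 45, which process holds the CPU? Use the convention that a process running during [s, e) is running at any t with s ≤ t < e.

103

Timeline: | 101 0-1 | 102 1-15 | 104 15-25 | 105 25-36 | 103 36-47 | 101 47-54 |
Completion: 101=54  102=15  103=47  104=25  105=36
Turnaround (C−A): 101=54  102=14  103=42  104=20  105=28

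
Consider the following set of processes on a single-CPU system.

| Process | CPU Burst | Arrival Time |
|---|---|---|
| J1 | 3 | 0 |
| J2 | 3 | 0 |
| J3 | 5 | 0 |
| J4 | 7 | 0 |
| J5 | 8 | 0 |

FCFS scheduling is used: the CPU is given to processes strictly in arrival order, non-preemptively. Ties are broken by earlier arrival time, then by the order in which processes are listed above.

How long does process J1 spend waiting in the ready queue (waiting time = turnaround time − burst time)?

0

Schedule: | J1 0-3 | J2 3-6 | J3 6-11 | J4 11-18 | J5 18-26 |
Completion: J1=3  J2=6  J3=11  J4=18  J5=26
Waiting(J1) = turnaround − burst = 3 − 3 = 0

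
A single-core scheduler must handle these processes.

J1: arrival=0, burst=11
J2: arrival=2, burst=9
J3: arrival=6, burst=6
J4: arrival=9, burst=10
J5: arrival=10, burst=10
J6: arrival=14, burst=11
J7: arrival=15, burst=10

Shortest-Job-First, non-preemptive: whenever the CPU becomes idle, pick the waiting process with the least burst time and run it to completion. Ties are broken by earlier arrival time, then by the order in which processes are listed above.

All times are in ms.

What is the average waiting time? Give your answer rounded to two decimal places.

Gantt: | J1 0-11 | J3 11-17 | J2 17-26 | J4 26-36 | J5 36-46 | J7 46-56 | J6 56-67 |
Completion: J1=11  J2=26  J3=17  J4=36  J5=46  J6=67  J7=56
Waiting times: J1=0, J2=15, J3=5, J4=17, J5=26, J6=42, J7=31
Average waiting = (0+15+5+17+26+42+31) / 7 = 136/7 = 19.43

19.43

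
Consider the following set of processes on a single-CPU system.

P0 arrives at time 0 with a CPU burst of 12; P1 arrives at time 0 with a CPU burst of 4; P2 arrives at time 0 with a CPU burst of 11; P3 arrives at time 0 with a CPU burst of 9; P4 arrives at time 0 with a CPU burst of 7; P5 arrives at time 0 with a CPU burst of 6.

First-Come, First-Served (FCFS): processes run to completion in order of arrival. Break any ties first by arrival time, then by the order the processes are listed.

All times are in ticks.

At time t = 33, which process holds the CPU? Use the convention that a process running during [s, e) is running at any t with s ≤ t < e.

Gantt: | P0 0-12 | P1 12-16 | P2 16-27 | P3 27-36 | P4 36-43 | P5 43-49 |
Completion: P0=12  P1=16  P2=27  P3=36  P4=43  P5=49

P3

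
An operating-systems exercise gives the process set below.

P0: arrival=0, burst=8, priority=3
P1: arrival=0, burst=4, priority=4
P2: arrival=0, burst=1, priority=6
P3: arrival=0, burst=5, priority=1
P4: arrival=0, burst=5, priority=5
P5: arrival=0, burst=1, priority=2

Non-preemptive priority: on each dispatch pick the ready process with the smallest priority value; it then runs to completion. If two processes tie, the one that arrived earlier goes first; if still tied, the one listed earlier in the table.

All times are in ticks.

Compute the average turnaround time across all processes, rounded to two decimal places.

Timeline: | P3 0-5 | P5 5-6 | P0 6-14 | P1 14-18 | P4 18-23 | P2 23-24 |
Completion: P0=14  P1=18  P2=24  P3=5  P4=23  P5=6
Turnaround (C−A): P0=14  P1=18  P2=24  P3=5  P4=23  P5=6
Turnaround times: P0=14, P1=18, P2=24, P3=5, P4=23, P5=6
Average turnaround = (14+18+24+5+23+6) / 6 = 90/6 = 15.00

15.00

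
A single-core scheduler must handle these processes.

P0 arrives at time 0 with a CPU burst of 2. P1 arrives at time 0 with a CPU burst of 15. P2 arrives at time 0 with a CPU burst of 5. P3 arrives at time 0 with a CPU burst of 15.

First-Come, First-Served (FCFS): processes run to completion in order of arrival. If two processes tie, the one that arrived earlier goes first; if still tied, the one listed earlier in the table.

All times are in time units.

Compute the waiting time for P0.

0

Timeline: | P0 0-2 | P1 2-17 | P2 17-22 | P3 22-37 |
Completion: P0=2  P1=17  P2=22  P3=37
Turnaround (C−A): P0=2  P1=17  P2=22  P3=37
Waiting(P0) = turnaround − burst = 2 − 2 = 0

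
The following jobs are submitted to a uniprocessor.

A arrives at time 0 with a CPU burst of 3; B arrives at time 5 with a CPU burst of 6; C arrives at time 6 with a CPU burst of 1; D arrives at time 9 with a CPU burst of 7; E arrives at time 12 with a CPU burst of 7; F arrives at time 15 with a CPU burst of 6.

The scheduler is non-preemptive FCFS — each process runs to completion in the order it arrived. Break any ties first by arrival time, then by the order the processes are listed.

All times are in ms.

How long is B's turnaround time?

6

Schedule: | A 0-3 | idle 3-5 | B 5-11 | C 11-12 | D 12-19 | E 19-26 | F 26-32 |
Completion: A=3  B=11  C=12  D=19  E=26  F=32
Turnaround (C−A): A=3  B=6  C=6  D=10  E=14  F=17
Turnaround(B) = completion − arrival = 11 − 5 = 6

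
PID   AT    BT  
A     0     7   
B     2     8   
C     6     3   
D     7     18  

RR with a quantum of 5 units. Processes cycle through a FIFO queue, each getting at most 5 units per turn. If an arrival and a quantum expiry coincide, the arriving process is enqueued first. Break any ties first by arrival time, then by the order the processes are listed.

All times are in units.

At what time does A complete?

12

Schedule: | A 0-5 | B 5-10 | A 10-12 | C 12-15 | D 15-20 | B 20-23 | D 23-36 |
Completion: A=12  B=23  C=15  D=36
Turnaround (C−A): A=12  B=21  C=9  D=29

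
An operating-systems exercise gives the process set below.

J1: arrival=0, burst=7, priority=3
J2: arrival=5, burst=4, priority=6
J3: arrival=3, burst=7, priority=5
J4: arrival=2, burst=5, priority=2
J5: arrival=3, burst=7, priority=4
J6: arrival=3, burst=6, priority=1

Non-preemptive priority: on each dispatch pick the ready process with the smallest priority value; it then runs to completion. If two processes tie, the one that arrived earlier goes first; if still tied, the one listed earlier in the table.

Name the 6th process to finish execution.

J2

Gantt: | J1 0-7 | J6 7-13 | J4 13-18 | J5 18-25 | J3 25-32 | J2 32-36 |
Completion: J1=7  J2=36  J3=32  J4=18  J5=25  J6=13
Turnaround (C−A): J1=7  J2=31  J3=29  J4=16  J5=22  J6=10
Finish order: J1 → J6 → J4 → J5 → J3 → J2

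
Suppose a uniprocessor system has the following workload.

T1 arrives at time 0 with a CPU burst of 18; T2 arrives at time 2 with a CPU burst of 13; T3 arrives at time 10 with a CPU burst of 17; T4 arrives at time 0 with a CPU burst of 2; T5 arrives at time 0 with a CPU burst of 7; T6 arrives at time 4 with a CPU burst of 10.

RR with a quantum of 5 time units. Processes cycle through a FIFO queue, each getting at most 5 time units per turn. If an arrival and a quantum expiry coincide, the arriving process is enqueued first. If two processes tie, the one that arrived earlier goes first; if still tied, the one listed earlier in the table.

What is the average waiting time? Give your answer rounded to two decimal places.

Schedule: | T1 0-5 | T4 5-7 | T5 7-12 | T2 12-17 | T6 17-22 | T1 22-27 | T3 27-32 | T5 32-34 | T2 34-39 | T6 39-44 | T1 44-49 | T3 49-54 | T2 54-57 | T1 57-60 | T3 60-67 |
Completion: T1=60  T2=57  T3=67  T4=7  T5=34  T6=44
Turnaround (C−A): T1=60  T2=55  T3=57  T4=7  T5=34  T6=40
Waiting times: T1=42, T2=42, T3=40, T4=5, T5=27, T6=30
Average waiting = (42+42+40+5+27+30) / 6 = 186/6 = 31.00

31.00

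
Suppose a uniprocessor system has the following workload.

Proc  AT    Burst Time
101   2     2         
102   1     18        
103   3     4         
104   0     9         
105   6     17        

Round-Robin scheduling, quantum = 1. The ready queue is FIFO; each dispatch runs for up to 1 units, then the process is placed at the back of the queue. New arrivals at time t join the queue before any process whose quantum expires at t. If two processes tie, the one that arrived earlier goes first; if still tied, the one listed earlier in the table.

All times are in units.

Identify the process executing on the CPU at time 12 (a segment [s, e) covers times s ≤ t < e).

Schedule: | 104 0-1 | 102 1-2 | 104 2-3 | 101 3-4 | 102 4-5 | 103 5-6 | 104 6-7 | 101 7-8 | 102 8-9 | 105 9-10 | 103 10-11 | 104 11-12 | 102 12-13 | 105 13-14 | 103 14-15 | 104 15-16 | 102 16-17 | 105 17-18 | 103 18-19 | 104 19-20 | 102 20-21 | 105 21-22 | 104 22-23 | 102 23-24 | 105 24-25 | 104 25-26 | 102 26-27 | 105 27-28 | 104 28-29 | 102 29-30 | 105 30-31 | 102 31-32 | 105 32-33 | 102 33-34 | 105 34-35 | 102 35-36 | 105 36-37 | 102 37-38 | 105 38-39 | 102 39-40 | 105 40-41 | 102 41-42 | 105 42-43 | 102 43-44 | 105 44-45 | 102 45-46 | 105 46-47 | 102 47-48 | 105 48-50 |
Completion: 101=8  102=48  103=19  104=29  105=50
Turnaround (C−A): 101=6  102=47  103=16  104=29  105=44

102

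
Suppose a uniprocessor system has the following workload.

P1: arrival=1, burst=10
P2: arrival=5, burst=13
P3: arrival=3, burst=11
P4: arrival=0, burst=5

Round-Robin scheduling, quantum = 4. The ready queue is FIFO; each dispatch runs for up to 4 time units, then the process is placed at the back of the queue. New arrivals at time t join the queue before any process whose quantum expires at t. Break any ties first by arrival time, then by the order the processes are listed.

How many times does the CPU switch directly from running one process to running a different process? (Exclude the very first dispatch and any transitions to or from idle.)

10

Schedule: | P4 0-4 | P1 4-8 | P3 8-12 | P4 12-13 | P2 13-17 | P1 17-21 | P3 21-25 | P2 25-29 | P1 29-31 | P3 31-34 | P2 34-39 |
Completion: P1=31  P2=39  P3=34  P4=13
Turnaround (C−A): P1=30  P2=34  P3=31  P4=13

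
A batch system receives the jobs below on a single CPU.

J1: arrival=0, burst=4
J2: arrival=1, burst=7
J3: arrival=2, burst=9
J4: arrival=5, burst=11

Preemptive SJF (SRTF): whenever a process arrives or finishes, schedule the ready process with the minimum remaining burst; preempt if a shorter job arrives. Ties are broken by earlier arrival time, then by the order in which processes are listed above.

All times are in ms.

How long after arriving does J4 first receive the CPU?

15

Gantt: | J1 0-4 | J2 4-11 | J3 11-20 | J4 20-31 |
Completion: J1=4  J2=11  J3=20  J4=31
Turnaround (C−A): J1=4  J2=10  J3=18  J4=26
Response(J4) = first start − arrival = 20 − 5 = 15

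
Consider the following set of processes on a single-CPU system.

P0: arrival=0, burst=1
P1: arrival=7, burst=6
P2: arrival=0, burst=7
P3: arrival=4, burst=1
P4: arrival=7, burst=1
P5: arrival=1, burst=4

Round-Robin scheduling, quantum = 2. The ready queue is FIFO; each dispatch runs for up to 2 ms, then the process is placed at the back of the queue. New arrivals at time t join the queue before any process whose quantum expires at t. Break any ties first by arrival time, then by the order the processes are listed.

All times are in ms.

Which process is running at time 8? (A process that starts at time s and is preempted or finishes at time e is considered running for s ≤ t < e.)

Gantt: | P0 0-1 | P2 1-3 | P5 3-5 | P2 5-7 | P3 7-8 | P5 8-10 | P1 10-12 | P4 12-13 | P2 13-15 | P1 15-17 | P2 17-18 | P1 18-20 |
Completion: P0=1  P1=20  P2=18  P3=8  P4=13  P5=10
Turnaround (C−A): P0=1  P1=13  P2=18  P3=4  P4=6  P5=9

P5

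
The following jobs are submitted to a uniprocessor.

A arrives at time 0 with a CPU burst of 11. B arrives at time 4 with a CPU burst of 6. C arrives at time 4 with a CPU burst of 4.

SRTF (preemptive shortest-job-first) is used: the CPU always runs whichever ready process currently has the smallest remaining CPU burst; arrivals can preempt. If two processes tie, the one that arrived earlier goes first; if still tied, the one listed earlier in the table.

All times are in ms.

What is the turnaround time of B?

10

Schedule: | A 0-4 | C 4-8 | B 8-14 | A 14-21 |
Completion: A=21  B=14  C=8
Turnaround (C−A): A=21  B=10  C=4
Turnaround(B) = completion − arrival = 14 − 4 = 10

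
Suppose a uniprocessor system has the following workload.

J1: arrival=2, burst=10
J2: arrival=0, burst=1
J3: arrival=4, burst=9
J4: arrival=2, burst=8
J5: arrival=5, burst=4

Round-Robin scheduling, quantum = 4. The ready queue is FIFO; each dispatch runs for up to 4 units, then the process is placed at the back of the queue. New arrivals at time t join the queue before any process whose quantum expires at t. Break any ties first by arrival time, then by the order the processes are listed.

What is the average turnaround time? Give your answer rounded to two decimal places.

19.40

Gantt: | J2 0-1 | idle 1-2 | J1 2-6 | J4 6-10 | J3 10-14 | J5 14-18 | J1 18-22 | J4 22-26 | J3 26-30 | J1 30-32 | J3 32-33 |
Completion: J1=32  J2=1  J3=33  J4=26  J5=18
Turnaround (C−A): J1=30  J2=1  J3=29  J4=24  J5=13
Turnaround times: J1=30, J2=1, J3=29, J4=24, J5=13
Average turnaround = (30+1+29+24+13) / 5 = 97/5 = 19.40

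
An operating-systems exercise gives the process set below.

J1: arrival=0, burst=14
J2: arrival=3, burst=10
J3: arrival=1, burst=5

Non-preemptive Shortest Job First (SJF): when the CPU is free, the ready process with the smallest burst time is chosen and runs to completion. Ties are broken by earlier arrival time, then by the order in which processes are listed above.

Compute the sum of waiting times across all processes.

29

Schedule: | J1 0-14 | J3 14-19 | J2 19-29 |
Completion: J1=14  J2=29  J3=19
Turnaround (C−A): J1=14  J2=26  J3=18
Waiting = turnaround − burst: J1=0, J2=16, J3=13
Total waiting = 0 + 16 + 13 = 29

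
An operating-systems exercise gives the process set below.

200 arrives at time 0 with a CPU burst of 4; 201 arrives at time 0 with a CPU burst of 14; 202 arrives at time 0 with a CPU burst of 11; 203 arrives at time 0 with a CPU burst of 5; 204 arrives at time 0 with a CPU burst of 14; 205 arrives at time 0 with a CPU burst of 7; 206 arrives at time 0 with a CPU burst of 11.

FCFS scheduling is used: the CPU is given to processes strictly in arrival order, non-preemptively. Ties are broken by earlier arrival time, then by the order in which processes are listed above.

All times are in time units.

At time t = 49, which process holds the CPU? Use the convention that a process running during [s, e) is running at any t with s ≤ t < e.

205

Gantt: | 200 0-4 | 201 4-18 | 202 18-29 | 203 29-34 | 204 34-48 | 205 48-55 | 206 55-66 |
Completion: 200=4  201=18  202=29  203=34  204=48  205=55  206=66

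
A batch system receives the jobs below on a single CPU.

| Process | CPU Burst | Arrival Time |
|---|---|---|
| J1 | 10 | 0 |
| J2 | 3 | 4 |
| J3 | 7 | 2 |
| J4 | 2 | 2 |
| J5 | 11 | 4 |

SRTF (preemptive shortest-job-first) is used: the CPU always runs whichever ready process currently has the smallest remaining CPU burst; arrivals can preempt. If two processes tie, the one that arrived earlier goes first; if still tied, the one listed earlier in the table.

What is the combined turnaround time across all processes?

68

Schedule: | J1 0-2 | J4 2-4 | J2 4-7 | J3 7-14 | J1 14-22 | J5 22-33 |
Completion: J1=22  J2=7  J3=14  J4=4  J5=33
Turnaround (C−A): J1=22  J2=3  J3=12  J4=2  J5=29
Turnaround = completion − arrival: J1=22, J2=3, J3=12, J4=2, J5=29
Total turnaround = 22 + 3 + 12 + 2 + 29 = 68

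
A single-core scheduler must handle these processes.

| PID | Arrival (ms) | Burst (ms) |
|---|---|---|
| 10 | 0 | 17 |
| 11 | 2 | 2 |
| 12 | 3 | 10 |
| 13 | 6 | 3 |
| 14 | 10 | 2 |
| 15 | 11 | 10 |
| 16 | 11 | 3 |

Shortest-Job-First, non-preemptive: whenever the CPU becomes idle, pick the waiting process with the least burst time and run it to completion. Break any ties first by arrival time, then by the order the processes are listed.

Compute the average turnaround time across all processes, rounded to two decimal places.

21.29

Schedule: | 10 0-17 | 11 17-19 | 14 19-21 | 13 21-24 | 16 24-27 | 12 27-37 | 15 37-47 |
Completion: 10=17  11=19  12=37  13=24  14=21  15=47  16=27
Turnaround times: 10=17, 11=17, 12=34, 13=18, 14=11, 15=36, 16=16
Average turnaround = (17+17+34+18+11+36+16) / 7 = 149/7 = 21.29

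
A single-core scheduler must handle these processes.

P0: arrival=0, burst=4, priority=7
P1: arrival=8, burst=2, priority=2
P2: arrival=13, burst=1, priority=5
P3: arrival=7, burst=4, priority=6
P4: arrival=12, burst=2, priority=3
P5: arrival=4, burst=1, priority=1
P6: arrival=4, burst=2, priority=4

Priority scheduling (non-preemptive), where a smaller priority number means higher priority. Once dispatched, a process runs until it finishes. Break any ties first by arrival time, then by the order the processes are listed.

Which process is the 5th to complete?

Timeline: | P0 0-4 | P5 4-5 | P6 5-7 | P3 7-11 | P1 11-13 | P4 13-15 | P2 15-16 |
Completion: P0=4  P1=13  P2=16  P3=11  P4=15  P5=5  P6=7
Finish order: P0 → P5 → P6 → P3 → P1 → P4 → P2

P1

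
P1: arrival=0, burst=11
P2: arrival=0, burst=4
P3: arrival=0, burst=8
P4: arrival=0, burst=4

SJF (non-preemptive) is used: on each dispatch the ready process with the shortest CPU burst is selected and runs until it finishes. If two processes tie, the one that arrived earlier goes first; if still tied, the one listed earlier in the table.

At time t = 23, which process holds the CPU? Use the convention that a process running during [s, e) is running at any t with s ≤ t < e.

P1

Gantt: | P2 0-4 | P4 4-8 | P3 8-16 | P1 16-27 |
Completion: P1=27  P2=4  P3=16  P4=8
Turnaround (C−A): P1=27  P2=4  P3=16  P4=8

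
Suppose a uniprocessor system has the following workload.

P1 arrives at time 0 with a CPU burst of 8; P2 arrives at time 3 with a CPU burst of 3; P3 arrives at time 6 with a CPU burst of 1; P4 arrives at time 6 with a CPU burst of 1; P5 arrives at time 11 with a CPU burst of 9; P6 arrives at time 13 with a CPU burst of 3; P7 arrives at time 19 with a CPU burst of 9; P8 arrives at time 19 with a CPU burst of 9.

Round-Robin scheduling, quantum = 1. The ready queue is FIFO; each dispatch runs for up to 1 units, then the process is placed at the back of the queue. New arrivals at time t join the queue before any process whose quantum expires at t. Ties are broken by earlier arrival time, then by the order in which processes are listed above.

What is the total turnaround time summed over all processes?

106

Timeline: | P1 0-3 | P2 3-4 | P1 4-5 | P2 5-6 | P1 6-7 | P3 7-8 | P4 8-9 | P2 9-10 | P1 10-11 | P5 11-12 | P1 12-13 | P5 13-14 | P6 14-15 | P1 15-16 | P5 16-17 | P6 17-18 | P5 18-19 | P6 19-20 | P7 20-21 | P8 21-22 | P5 22-23 | P7 23-24 | P8 24-25 | P5 25-26 | P7 26-27 | P8 27-28 | P5 28-29 | P7 29-30 | P8 30-31 | P5 31-32 | P7 32-33 | P8 33-34 | P5 34-35 | P7 35-36 | P8 36-37 | P7 37-38 | P8 38-39 | P7 39-40 | P8 40-41 | P7 41-42 | P8 42-43 |
Completion: P1=16  P2=10  P3=8  P4=9  P5=35  P6=20  P7=42  P8=43
Turnaround (C−A): P1=16  P2=7  P3=2  P4=3  P5=24  P6=7  P7=23  P8=24
Turnaround = completion − arrival: P1=16, P2=7, P3=2, P4=3, P5=24, P6=7, P7=23, P8=24
Total turnaround = 16 + 7 + 2 + 3 + 24 + 7 + 23 + 24 = 106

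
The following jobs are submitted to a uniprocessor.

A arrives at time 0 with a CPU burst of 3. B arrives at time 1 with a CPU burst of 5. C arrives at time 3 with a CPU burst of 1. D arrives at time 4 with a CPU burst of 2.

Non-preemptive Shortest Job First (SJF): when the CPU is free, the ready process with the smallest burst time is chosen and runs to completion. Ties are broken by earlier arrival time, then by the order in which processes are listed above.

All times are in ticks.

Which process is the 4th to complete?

Timeline: | A 0-3 | C 3-4 | D 4-6 | B 6-11 |
Completion: A=3  B=11  C=4  D=6
Finish order: A → C → D → B

B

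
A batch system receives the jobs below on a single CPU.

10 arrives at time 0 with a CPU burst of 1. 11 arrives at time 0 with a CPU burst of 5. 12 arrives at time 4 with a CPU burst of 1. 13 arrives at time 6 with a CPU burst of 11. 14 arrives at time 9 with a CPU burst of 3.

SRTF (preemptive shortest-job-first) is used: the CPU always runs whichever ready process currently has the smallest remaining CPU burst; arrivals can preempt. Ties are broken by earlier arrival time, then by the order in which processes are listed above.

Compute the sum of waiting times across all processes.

6

Schedule: | 10 0-1 | 11 1-4 | 12 4-5 | 11 5-7 | 13 7-9 | 14 9-12 | 13 12-21 |
Completion: 10=1  11=7  12=5  13=21  14=12
Waiting = turnaround − burst: 10=0, 11=2, 12=0, 13=4, 14=0
Total waiting = 0 + 2 + 0 + 4 + 0 = 6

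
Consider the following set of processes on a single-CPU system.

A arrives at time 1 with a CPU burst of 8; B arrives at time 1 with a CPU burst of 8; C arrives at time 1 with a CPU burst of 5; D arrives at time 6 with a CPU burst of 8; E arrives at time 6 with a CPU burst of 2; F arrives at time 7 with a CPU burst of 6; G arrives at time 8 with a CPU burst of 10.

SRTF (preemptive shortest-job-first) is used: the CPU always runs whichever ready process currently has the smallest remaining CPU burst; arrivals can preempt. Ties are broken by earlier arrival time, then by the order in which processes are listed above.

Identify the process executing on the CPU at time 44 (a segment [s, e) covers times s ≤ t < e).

G

Gantt: | idle 0-1 | C 1-6 | E 6-8 | F 8-14 | A 14-22 | B 22-30 | D 30-38 | G 38-48 |
Completion: A=22  B=30  C=6  D=38  E=8  F=14  G=48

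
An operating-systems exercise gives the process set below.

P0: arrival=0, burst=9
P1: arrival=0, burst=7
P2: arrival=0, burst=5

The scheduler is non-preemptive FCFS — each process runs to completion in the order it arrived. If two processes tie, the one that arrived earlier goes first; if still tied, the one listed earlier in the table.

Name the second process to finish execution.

P1

Timeline: | P0 0-9 | P1 9-16 | P2 16-21 |
Completion: P0=9  P1=16  P2=21
Turnaround (C−A): P0=9  P1=16  P2=21
Finish order: P0 → P1 → P2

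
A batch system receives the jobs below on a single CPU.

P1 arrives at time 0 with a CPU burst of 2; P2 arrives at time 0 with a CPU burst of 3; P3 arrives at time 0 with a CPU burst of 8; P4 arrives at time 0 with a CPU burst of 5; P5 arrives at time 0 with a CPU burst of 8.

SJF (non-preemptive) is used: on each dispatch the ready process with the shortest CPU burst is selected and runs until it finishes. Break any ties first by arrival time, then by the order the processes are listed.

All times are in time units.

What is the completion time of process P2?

5

Timeline: | P1 0-2 | P2 2-5 | P4 5-10 | P3 10-18 | P5 18-26 |
Completion: P1=2  P2=5  P3=18  P4=10  P5=26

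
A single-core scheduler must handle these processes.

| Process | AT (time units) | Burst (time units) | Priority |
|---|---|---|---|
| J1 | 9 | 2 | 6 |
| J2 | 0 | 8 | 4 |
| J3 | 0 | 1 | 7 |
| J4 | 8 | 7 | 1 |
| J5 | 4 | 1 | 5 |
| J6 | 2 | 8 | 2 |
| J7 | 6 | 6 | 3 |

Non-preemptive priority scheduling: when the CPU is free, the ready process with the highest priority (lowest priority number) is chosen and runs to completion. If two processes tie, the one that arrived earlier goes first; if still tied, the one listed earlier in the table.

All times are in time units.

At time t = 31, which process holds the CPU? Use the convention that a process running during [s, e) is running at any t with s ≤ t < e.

J1

Schedule: | J2 0-8 | J4 8-15 | J6 15-23 | J7 23-29 | J5 29-30 | J1 30-32 | J3 32-33 |
Completion: J1=32  J2=8  J3=33  J4=15  J5=30  J6=23  J7=29
Turnaround (C−A): J1=23  J2=8  J3=33  J4=7  J5=26  J6=21  J7=23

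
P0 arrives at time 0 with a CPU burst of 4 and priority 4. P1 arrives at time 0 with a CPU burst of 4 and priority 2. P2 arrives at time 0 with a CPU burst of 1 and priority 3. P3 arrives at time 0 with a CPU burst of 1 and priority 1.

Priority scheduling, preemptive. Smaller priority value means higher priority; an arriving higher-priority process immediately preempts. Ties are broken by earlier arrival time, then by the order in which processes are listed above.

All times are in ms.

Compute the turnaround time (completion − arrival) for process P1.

5

Timeline: | P3 0-1 | P1 1-5 | P2 5-6 | P0 6-10 |
Completion: P0=10  P1=5  P2=6  P3=1
Turnaround (C−A): P0=10  P1=5  P2=6  P3=1
Turnaround(P1) = completion − arrival = 5 − 0 = 5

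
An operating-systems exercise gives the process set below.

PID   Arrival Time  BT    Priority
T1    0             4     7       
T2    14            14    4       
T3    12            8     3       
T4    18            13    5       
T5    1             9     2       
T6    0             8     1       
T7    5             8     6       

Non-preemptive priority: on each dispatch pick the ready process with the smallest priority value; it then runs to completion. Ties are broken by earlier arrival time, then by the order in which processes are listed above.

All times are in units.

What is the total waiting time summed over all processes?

151

Gantt: | T6 0-8 | T5 8-17 | T3 17-25 | T2 25-39 | T4 39-52 | T7 52-60 | T1 60-64 |
Completion: T1=64  T2=39  T3=25  T4=52  T5=17  T6=8  T7=60
Waiting = turnaround − burst: T1=60, T2=11, T3=5, T4=21, T5=7, T6=0, T7=47
Total waiting = 60 + 11 + 5 + 21 + 7 + 0 + 47 = 151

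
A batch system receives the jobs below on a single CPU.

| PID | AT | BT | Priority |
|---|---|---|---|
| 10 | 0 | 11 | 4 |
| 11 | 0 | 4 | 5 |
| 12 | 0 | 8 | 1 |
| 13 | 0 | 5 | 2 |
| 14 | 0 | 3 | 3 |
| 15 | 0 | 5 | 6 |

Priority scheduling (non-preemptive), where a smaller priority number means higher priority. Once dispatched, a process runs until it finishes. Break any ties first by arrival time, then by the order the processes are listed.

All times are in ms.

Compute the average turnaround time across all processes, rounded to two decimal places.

Timeline: | 12 0-8 | 13 8-13 | 14 13-16 | 10 16-27 | 11 27-31 | 15 31-36 |
Completion: 10=27  11=31  12=8  13=13  14=16  15=36
Turnaround times: 10=27, 11=31, 12=8, 13=13, 14=16, 15=36
Average turnaround = (27+31+8+13+16+36) / 6 = 131/6 = 21.83

21.83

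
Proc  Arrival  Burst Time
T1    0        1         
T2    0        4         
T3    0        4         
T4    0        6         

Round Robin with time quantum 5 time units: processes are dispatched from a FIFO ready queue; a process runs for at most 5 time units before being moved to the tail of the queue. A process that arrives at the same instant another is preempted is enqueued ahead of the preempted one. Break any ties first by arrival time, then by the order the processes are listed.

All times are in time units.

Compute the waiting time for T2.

Timeline: | T1 0-1 | T2 1-5 | T3 5-9 | T4 9-15 |
Completion: T1=1  T2=5  T3=9  T4=15
Turnaround (C−A): T1=1  T2=5  T3=9  T4=15
Waiting(T2) = turnaround − burst = 5 − 4 = 1

1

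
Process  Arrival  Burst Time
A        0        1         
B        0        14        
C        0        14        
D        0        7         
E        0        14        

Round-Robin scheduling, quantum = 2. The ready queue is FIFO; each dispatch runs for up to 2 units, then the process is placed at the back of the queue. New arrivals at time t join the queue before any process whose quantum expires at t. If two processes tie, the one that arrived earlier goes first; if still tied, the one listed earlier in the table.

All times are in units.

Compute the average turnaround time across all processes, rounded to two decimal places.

35.00

Schedule: | A 0-1 | B 1-3 | C 3-5 | D 5-7 | E 7-9 | B 9-11 | C 11-13 | D 13-15 | E 15-17 | B 17-19 | C 19-21 | D 21-23 | E 23-25 | B 25-27 | C 27-29 | D 29-30 | E 30-32 | B 32-34 | C 34-36 | E 36-38 | B 38-40 | C 40-42 | E 42-44 | B 44-46 | C 46-48 | E 48-50 |
Completion: A=1  B=46  C=48  D=30  E=50
Turnaround (C−A): A=1  B=46  C=48  D=30  E=50
Turnaround times: A=1, B=46, C=48, D=30, E=50
Average turnaround = (1+46+48+30+50) / 5 = 175/5 = 35.00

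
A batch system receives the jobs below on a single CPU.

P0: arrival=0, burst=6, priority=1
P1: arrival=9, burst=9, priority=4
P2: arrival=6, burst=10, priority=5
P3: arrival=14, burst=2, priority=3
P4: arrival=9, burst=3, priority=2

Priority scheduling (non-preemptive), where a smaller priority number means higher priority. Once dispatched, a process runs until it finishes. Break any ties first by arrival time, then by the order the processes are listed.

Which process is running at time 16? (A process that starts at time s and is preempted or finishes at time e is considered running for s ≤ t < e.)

P4

Timeline: | P0 0-6 | P2 6-16 | P4 16-19 | P3 19-21 | P1 21-30 |
Completion: P0=6  P1=30  P2=16  P3=21  P4=19
Turnaround (C−A): P0=6  P1=21  P2=10  P3=7  P4=10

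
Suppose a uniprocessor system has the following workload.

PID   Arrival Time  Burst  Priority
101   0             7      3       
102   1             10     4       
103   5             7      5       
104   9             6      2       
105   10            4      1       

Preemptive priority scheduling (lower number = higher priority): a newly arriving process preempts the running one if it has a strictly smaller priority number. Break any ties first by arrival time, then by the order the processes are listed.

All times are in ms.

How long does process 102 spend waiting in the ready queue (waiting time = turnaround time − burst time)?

Gantt: | 101 0-7 | 102 7-9 | 104 9-10 | 105 10-14 | 104 14-19 | 102 19-27 | 103 27-34 |
Completion: 101=7  102=27  103=34  104=19  105=14
Waiting(102) = turnaround − burst = 26 − 10 = 16

16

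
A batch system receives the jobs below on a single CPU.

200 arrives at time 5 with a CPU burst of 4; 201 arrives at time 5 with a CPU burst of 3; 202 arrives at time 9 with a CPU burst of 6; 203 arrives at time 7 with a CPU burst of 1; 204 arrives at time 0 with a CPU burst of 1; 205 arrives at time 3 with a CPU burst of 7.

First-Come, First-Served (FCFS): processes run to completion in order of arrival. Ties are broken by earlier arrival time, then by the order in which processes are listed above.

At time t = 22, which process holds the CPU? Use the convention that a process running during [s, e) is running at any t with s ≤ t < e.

202

Timeline: | 204 0-1 | idle 1-3 | 205 3-10 | 200 10-14 | 201 14-17 | 203 17-18 | 202 18-24 |
Completion: 200=14  201=17  202=24  203=18  204=1  205=10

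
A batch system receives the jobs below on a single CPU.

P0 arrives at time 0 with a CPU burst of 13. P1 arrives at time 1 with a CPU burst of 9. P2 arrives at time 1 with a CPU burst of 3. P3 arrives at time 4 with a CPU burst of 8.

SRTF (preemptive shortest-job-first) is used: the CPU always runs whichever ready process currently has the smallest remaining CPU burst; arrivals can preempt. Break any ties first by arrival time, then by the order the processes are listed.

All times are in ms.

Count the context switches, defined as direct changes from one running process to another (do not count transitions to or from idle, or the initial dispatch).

4

Timeline: | P0 0-1 | P2 1-4 | P3 4-12 | P1 12-21 | P0 21-33 |
Completion: P0=33  P1=21  P2=4  P3=12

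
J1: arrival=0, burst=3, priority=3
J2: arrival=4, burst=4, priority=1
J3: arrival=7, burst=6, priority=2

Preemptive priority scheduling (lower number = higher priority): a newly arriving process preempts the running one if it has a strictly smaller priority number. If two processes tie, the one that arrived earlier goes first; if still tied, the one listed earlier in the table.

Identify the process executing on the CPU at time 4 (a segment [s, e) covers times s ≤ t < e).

J2

Timeline: | J1 0-3 | idle 3-4 | J2 4-8 | J3 8-14 |
Completion: J1=3  J2=8  J3=14
Turnaround (C−A): J1=3  J2=4  J3=7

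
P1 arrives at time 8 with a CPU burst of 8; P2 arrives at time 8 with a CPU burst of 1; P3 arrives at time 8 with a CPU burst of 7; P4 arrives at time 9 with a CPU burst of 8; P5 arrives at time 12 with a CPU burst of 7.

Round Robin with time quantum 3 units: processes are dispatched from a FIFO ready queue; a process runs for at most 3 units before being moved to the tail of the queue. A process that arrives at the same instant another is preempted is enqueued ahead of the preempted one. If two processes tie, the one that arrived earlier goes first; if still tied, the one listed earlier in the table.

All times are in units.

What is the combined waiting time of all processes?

81

Schedule: | idle 0-8 | P1 8-11 | P2 11-12 | P3 12-15 | P4 15-18 | P1 18-21 | P5 21-24 | P3 24-27 | P4 27-30 | P1 30-32 | P5 32-35 | P3 35-36 | P4 36-38 | P5 38-39 |
Completion: P1=32  P2=12  P3=36  P4=38  P5=39
Waiting = turnaround − burst: P1=16, P2=3, P3=21, P4=21, P5=20
Total waiting = 16 + 3 + 21 + 21 + 20 = 81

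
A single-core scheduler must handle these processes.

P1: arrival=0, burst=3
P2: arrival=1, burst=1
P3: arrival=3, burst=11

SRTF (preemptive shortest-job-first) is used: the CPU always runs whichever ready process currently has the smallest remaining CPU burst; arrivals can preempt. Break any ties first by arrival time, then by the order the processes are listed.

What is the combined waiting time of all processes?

Timeline: | P1 0-1 | P2 1-2 | P1 2-4 | P3 4-15 |
Completion: P1=4  P2=2  P3=15
Waiting = turnaround − burst: P1=1, P2=0, P3=1
Total waiting = 1 + 0 + 1 = 2

2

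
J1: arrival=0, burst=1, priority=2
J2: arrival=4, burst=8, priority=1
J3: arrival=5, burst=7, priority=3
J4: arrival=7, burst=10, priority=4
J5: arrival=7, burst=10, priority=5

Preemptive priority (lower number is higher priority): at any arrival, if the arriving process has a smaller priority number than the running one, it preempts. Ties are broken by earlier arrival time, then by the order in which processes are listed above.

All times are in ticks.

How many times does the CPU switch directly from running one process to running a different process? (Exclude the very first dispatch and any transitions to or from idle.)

3

Timeline: | J1 0-1 | idle 1-4 | J2 4-12 | J3 12-19 | J4 19-29 | J5 29-39 |
Completion: J1=1  J2=12  J3=19  J4=29  J5=39
Turnaround (C−A): J1=1  J2=8  J3=14  J4=22  J5=32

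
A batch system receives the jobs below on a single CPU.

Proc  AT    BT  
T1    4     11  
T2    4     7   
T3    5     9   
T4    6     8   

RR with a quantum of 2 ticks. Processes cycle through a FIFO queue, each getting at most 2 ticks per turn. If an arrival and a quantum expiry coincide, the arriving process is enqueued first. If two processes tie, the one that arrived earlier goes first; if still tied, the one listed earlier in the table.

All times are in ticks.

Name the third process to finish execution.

Gantt: | idle 0-4 | T1 4-6 | T2 6-8 | T3 8-10 | T4 10-12 | T1 12-14 | T2 14-16 | T3 16-18 | T4 18-20 | T1 20-22 | T2 22-24 | T3 24-26 | T4 26-28 | T1 28-30 | T2 30-31 | T3 31-33 | T4 33-35 | T1 35-37 | T3 37-38 | T1 38-39 |
Completion: T1=39  T2=31  T3=38  T4=35
Turnaround (C−A): T1=35  T2=27  T3=33  T4=29
Finish order: T2 → T4 → T3 → T1

T3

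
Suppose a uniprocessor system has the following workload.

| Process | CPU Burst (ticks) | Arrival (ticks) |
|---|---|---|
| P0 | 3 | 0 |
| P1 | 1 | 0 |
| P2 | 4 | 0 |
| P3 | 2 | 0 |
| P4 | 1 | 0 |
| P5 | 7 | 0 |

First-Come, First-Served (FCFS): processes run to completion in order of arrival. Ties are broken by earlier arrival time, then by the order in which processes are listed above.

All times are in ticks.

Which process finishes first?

P0

Schedule: | P0 0-3 | P1 3-4 | P2 4-8 | P3 8-10 | P4 10-11 | P5 11-18 |
Completion: P0=3  P1=4  P2=8  P3=10  P4=11  P5=18
Turnaround (C−A): P0=3  P1=4  P2=8  P3=10  P4=11  P5=18
Finish order: P0 → P1 → P2 → P3 → P4 → P5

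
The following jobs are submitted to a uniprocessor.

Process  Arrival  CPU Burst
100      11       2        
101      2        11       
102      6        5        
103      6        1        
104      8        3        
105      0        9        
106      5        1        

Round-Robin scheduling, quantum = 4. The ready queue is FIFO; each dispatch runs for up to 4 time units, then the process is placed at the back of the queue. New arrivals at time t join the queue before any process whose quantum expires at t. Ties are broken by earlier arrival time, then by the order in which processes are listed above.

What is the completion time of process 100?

Gantt: | 105 0-4 | 101 4-8 | 105 8-12 | 106 12-13 | 102 13-17 | 103 17-18 | 104 18-21 | 101 21-25 | 100 25-27 | 105 27-28 | 102 28-29 | 101 29-32 |
Completion: 100=27  101=32  102=29  103=18  104=21  105=28  106=13
Turnaround (C−A): 100=16  101=30  102=23  103=12  104=13  105=28  106=8

27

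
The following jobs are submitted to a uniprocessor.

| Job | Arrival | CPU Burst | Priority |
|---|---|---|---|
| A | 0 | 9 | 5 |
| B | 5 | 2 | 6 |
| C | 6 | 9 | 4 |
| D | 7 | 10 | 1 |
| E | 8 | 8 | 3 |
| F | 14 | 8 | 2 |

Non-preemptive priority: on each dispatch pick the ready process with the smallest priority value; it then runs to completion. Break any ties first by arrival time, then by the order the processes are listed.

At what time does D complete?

Schedule: | A 0-9 | D 9-19 | F 19-27 | E 27-35 | C 35-44 | B 44-46 |
Completion: A=9  B=46  C=44  D=19  E=35  F=27
Turnaround (C−A): A=9  B=41  C=38  D=12  E=27  F=13

19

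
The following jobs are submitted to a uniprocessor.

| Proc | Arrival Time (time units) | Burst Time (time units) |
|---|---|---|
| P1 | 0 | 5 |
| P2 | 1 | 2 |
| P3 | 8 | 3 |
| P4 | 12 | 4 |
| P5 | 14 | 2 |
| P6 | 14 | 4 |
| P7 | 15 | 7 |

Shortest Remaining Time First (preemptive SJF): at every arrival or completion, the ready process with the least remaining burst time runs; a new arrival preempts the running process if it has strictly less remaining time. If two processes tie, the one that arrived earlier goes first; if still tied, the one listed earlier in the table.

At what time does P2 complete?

Schedule: | P1 0-1 | P2 1-3 | P1 3-7 | idle 7-8 | P3 8-11 | idle 11-12 | P4 12-16 | P5 16-18 | P6 18-22 | P7 22-29 |
Completion: P1=7  P2=3  P3=11  P4=16  P5=18  P6=22  P7=29
Turnaround (C−A): P1=7  P2=2  P3=3  P4=4  P5=4  P6=8  P7=14

3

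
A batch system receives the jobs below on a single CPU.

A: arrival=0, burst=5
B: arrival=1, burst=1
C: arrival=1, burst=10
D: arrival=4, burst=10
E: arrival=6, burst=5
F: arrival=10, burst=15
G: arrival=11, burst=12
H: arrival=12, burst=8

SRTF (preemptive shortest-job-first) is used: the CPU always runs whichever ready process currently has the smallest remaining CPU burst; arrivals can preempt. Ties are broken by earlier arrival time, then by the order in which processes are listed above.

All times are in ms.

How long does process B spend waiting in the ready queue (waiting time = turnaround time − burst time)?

Schedule: | A 0-1 | B 1-2 | A 2-6 | E 6-11 | C 11-12 | H 12-20 | C 20-29 | D 29-39 | G 39-51 | F 51-66 |
Completion: A=6  B=2  C=29  D=39  E=11  F=66  G=51  H=20
Waiting(B) = turnaround − burst = 1 − 1 = 0

0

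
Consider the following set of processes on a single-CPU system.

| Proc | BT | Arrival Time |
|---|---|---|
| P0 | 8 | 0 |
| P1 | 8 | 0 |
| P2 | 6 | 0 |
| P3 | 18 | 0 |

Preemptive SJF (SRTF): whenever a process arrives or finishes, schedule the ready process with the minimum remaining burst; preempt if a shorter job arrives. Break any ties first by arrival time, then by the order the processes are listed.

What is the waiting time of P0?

Timeline: | P2 0-6 | P0 6-14 | P1 14-22 | P3 22-40 |
Completion: P0=14  P1=22  P2=6  P3=40
Turnaround (C−A): P0=14  P1=22  P2=6  P3=40
Waiting(P0) = turnaround − burst = 14 − 8 = 6

6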